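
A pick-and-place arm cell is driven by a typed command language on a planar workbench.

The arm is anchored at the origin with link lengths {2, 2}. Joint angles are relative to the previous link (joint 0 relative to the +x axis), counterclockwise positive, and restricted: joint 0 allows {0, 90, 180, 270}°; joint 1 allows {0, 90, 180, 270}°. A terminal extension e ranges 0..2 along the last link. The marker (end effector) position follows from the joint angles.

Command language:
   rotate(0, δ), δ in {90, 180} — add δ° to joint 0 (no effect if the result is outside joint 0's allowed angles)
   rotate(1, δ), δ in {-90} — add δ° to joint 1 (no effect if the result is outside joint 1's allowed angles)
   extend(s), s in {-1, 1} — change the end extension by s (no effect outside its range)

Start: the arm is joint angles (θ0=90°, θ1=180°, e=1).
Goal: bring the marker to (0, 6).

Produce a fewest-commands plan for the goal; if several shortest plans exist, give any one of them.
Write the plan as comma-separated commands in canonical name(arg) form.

start: joint angles (θ0=90°, θ1=180°, e=1)
1. rotate(1, -90) → joint angles (θ0=90°, θ1=90°, e=1)
2. rotate(1, -90) → joint angles (θ0=90°, θ1=0°, e=1)
3. extend(1) → joint angles (θ0=90°, θ1=0°, e=2)
no 2-step plan works, so 3 is optimal.

rotate(1, -90), rotate(1, -90), extend(1)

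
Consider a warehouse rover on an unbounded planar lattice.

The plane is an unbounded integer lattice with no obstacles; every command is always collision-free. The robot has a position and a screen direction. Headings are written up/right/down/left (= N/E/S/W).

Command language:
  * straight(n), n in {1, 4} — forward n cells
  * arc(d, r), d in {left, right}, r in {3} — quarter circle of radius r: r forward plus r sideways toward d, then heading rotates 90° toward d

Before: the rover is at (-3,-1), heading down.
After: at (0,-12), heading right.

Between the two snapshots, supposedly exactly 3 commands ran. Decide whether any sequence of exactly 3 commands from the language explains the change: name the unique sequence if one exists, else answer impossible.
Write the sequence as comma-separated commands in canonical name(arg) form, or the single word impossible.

straight(4), straight(4), arc(left, 3)

key: position moved to (0,-12) AND the heading swung to E — translation plus rotation needed
begin: at (-3,-1), heading down
step 1 (straight(4)): at (-3,-5), heading down
step 2 (straight(4)): at (-3,-9), heading down
step 3 (arc(left, 3)): at (0,-12), heading right
uniquely the one of 64 3-step routes that fits.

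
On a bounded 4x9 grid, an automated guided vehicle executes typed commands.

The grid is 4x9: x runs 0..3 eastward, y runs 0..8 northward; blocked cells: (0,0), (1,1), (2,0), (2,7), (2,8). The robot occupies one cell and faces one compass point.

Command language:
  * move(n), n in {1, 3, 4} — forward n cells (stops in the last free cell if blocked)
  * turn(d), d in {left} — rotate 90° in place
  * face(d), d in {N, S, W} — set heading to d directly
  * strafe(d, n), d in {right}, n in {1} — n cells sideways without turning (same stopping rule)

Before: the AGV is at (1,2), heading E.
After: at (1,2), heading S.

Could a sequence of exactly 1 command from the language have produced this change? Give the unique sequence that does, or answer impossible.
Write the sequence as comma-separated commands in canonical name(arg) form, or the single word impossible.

key: (1,2) unchanged — the single command moves nothing
initial: at (1,2), heading E
[1] after face(S): at (1,2), heading S
all 8 alternatives checked — unique.

face(S)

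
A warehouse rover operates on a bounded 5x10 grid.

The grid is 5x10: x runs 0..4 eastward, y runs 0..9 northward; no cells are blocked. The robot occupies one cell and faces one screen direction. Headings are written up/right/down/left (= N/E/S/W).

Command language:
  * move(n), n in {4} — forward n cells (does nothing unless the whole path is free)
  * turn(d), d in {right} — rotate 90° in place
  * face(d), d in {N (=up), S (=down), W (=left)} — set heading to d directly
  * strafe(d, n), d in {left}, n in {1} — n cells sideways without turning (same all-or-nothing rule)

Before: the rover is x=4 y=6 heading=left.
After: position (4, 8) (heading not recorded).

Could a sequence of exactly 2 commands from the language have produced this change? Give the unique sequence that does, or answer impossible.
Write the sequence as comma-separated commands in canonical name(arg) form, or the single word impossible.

every 2-command combo misses the target.

impossible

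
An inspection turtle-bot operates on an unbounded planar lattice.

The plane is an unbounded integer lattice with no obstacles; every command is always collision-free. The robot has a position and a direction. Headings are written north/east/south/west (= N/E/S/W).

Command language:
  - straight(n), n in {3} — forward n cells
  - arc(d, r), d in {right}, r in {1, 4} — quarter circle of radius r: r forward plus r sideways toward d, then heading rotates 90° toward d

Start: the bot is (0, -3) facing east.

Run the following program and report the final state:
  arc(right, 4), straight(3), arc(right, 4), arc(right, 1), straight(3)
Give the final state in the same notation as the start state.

from: (0, -3) facing east
step 1 (arc(right, 4)): (4, -7) facing south
step 2 (straight(3)): (4, -10) facing south
step 3 (arc(right, 4)): (0, -14) facing west
step 4 (arc(right, 1)): (-1, -13) facing north
step 5 (straight(3)): (-1, -10) facing north

(-1, -10) facing north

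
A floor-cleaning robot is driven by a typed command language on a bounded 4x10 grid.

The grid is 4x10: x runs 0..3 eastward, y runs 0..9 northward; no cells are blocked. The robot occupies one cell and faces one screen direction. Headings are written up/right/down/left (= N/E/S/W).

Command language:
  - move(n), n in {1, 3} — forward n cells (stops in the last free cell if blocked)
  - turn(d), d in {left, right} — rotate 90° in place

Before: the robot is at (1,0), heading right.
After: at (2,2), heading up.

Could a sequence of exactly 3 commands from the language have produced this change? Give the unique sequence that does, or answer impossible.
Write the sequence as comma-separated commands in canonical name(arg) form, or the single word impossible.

all 64 sequences checked — none match.

impossible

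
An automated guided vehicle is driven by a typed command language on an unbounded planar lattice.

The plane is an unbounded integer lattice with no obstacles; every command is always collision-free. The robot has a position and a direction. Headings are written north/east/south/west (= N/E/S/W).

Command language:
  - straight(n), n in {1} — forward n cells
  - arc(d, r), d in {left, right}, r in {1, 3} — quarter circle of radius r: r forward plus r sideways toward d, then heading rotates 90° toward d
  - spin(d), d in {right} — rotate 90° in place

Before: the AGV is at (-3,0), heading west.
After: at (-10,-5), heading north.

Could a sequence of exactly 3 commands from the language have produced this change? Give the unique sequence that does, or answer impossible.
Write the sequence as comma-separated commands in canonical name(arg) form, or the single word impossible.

arc(left, 3), arc(right, 3), arc(right, 1)

key: order matters: swapping arc(left, 3) and arc(right, 1) lands elsewhere
initial: at (-3,0), heading west
[1] after arc(left, 3): at (-6,-3), heading south
[2] after arc(right, 3): at (-9,-6), heading west
[3] after arc(right, 1): at (-10,-5), heading north
no other 3-command option fits: unique.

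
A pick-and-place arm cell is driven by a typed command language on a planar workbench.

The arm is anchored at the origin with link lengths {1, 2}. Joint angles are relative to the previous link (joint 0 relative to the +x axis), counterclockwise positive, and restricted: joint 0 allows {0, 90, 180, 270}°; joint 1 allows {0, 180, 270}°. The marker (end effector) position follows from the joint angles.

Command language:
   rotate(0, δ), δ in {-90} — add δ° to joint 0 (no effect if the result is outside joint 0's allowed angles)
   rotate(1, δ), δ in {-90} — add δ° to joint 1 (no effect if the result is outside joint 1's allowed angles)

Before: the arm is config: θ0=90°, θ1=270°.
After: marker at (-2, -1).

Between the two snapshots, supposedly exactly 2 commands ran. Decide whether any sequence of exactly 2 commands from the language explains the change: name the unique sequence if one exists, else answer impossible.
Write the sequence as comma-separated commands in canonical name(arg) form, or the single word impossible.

begin: config: θ0=90°, θ1=270°
t=1 rotate(0, -90) ⇒ config: θ0=0°, θ1=270°
t=2 rotate(0, -90) ⇒ config: θ0=270°, θ1=270°
no rival 2-sequence matches.

rotate(0, -90), rotate(0, -90)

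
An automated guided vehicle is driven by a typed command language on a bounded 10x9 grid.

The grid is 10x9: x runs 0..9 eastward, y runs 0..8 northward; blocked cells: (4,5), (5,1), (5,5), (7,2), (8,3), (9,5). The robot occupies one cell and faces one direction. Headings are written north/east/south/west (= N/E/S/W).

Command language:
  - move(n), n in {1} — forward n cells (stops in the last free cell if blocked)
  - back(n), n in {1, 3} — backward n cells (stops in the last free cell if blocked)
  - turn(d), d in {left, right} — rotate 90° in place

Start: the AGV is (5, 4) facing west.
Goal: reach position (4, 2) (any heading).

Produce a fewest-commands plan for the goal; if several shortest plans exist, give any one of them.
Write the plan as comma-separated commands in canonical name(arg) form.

t0: (5, 4) facing west
step 1 (turn(right)): (5, 4) facing north
step 2 (back(3)): (5, 2) facing north
step 3 (turn(right)): (5, 2) facing east
step 4 (back(1)): (4, 2) facing east
nothing shorter than 4 reaches the goal.

turn(right), back(3), turn(right), back(1)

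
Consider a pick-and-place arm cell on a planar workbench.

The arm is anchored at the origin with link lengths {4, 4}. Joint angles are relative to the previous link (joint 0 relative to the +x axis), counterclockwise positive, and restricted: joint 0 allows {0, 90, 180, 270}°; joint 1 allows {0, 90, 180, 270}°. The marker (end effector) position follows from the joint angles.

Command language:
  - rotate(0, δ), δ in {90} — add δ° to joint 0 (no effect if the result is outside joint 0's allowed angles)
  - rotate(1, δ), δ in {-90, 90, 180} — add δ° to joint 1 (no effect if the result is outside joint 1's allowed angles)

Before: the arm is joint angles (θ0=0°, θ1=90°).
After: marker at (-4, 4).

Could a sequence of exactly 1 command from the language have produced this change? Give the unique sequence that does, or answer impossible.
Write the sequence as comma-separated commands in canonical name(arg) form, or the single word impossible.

rotate(0, 90)

from: joint angles (θ0=0°, θ1=90°)
step 1 (rotate(0, 90)): joint angles (θ0=90°, θ1=90°)
uniquely the one of 4 1-step routes that fits.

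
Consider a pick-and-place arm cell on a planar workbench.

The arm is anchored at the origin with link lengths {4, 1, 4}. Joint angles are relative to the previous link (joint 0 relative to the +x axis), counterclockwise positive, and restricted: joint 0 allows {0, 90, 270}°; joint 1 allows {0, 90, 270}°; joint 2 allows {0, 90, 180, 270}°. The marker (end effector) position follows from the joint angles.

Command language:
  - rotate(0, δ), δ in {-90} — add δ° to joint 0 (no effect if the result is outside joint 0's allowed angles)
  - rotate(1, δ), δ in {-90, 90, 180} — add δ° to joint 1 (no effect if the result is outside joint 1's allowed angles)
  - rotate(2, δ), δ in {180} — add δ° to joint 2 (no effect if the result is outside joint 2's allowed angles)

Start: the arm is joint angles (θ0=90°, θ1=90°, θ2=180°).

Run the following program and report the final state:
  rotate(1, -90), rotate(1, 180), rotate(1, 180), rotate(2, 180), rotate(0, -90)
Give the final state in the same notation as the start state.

joint angles (θ0=0°, θ1=0°, θ2=0°)

start: joint angles (θ0=90°, θ1=90°, θ2=180°)
[1] after rotate(1, -90): joint angles (θ0=90°, θ1=0°, θ2=180°)
[2] after rotate(1, 180): joint angles (θ0=90°, θ1=0°, θ2=180°)
[3] after rotate(1, 180): joint angles (θ0=90°, θ1=0°, θ2=180°)
[4] after rotate(2, 180): joint angles (θ0=90°, θ1=0°, θ2=0°)
[5] after rotate(0, -90): joint angles (θ0=0°, θ1=0°, θ2=0°)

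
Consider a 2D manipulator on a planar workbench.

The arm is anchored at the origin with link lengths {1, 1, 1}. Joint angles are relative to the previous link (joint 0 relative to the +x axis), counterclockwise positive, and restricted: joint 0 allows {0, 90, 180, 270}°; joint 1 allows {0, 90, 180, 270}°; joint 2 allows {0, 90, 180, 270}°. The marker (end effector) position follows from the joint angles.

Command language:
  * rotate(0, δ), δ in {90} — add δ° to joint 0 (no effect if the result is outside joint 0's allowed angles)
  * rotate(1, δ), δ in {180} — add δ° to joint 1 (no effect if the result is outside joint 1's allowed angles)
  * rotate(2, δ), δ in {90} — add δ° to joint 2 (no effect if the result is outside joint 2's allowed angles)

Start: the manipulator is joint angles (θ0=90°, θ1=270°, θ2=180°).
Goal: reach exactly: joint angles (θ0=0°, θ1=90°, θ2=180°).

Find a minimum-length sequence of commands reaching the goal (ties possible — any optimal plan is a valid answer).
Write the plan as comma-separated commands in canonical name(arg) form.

rotate(0, 90), rotate(0, 90), rotate(0, 90), rotate(1, 180)

initial: joint angles (θ0=90°, θ1=270°, θ2=180°)
step 1 (rotate(0, 90)): joint angles (θ0=180°, θ1=270°, θ2=180°)
step 2 (rotate(0, 90)): joint angles (θ0=270°, θ1=270°, θ2=180°)
step 3 (rotate(0, 90)): joint angles (θ0=0°, θ1=270°, θ2=180°)
step 4 (rotate(1, 180)): joint angles (θ0=0°, θ1=90°, θ2=180°)
minimal: 4 command(s), checked below 4.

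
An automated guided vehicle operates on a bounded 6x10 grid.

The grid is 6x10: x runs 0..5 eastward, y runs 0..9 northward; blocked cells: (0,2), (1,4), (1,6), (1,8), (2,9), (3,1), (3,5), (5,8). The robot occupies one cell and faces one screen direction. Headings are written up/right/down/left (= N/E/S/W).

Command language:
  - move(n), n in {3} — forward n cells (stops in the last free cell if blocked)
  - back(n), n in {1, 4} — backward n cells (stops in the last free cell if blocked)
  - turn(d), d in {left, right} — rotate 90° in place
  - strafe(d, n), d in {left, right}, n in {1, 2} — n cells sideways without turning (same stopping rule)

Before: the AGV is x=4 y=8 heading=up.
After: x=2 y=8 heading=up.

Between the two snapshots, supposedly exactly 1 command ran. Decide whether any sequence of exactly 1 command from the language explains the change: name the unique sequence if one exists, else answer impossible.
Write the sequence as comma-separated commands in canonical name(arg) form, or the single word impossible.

strafe(left, 2)

key: still facing N — the one step turns nothing
from: x=4 y=8 heading=up
1. strafe(left, 2) → x=2 y=8 heading=up
no other 1-command option fits: unique.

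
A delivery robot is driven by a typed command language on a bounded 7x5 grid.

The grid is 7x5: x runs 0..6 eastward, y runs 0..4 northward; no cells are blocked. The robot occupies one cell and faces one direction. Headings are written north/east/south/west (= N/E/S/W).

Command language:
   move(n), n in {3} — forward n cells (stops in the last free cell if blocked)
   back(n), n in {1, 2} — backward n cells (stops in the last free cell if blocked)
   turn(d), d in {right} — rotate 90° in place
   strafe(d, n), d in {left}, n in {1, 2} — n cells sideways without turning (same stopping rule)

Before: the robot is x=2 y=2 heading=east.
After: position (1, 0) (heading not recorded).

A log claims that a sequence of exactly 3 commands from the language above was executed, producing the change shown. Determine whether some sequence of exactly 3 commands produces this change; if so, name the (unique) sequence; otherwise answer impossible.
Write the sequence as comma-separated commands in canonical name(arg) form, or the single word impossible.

back(1), turn(right), move(3)

key: move(3) runs into the grid edge before its full distance
start: x=2 y=2 heading=east
1. back(1) → x=1 y=2 heading=east
2. turn(right) → x=1 y=2 heading=south
3. move(3) → x=1 y=0 heading=south
no rival 3-sequence matches.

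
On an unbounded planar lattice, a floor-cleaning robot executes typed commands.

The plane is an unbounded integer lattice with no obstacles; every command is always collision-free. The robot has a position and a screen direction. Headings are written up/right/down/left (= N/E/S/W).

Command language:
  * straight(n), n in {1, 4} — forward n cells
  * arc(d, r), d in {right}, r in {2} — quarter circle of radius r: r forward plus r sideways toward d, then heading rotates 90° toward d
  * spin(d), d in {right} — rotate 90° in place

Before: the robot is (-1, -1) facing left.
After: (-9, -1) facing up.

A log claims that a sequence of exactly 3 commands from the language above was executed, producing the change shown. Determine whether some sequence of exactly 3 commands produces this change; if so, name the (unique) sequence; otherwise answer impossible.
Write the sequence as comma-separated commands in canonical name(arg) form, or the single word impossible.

straight(4), straight(4), spin(right)

key: cell and facing (now N) both changed — the 3 commands mix motion and turning
t0: (-1, -1) facing left
t=1 straight(4) ⇒ (-5, -1) facing left
t=2 straight(4) ⇒ (-9, -1) facing left
t=3 spin(right) ⇒ (-9, -1) facing up
no other 3-command option fits: unique.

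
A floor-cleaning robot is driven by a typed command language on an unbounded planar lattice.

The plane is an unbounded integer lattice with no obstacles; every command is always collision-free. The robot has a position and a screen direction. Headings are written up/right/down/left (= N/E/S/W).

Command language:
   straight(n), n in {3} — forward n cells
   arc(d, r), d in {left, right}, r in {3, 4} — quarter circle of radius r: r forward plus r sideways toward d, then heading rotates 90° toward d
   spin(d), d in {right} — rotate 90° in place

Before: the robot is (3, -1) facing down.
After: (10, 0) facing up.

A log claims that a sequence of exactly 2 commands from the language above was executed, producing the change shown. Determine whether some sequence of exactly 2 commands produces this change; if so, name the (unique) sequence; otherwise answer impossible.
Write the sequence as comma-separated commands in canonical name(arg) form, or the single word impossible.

arc(left, 3), arc(left, 4)

key: order matters: swapping arc(left, 3) and arc(left, 4) lands elsewhere
initial: (3, -1) facing down
1. arc(left, 3) → (6, -4) facing right
2. arc(left, 4) → (10, 0) facing up
uniquely the one of 36 2-step routes that fits.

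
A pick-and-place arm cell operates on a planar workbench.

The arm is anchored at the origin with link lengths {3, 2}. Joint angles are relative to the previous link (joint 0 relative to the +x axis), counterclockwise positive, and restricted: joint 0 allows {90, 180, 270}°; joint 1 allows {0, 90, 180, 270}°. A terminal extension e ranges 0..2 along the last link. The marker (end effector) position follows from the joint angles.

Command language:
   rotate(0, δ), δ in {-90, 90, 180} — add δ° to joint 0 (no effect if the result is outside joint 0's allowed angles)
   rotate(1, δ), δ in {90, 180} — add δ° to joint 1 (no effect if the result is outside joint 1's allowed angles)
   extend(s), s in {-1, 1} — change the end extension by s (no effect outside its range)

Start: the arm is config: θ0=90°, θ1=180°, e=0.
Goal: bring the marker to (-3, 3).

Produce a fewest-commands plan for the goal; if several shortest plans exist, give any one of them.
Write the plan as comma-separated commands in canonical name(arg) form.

from: config: θ0=90°, θ1=180°, e=0
t=1 rotate(0, 90) ⇒ config: θ0=180°, θ1=180°, e=0
t=2 extend(1) ⇒ config: θ0=180°, θ1=180°, e=1
t=3 rotate(1, 90) ⇒ config: θ0=180°, θ1=270°, e=1
shorter routes all fall short; 3 is best.

rotate(0, 90), extend(1), rotate(1, 90)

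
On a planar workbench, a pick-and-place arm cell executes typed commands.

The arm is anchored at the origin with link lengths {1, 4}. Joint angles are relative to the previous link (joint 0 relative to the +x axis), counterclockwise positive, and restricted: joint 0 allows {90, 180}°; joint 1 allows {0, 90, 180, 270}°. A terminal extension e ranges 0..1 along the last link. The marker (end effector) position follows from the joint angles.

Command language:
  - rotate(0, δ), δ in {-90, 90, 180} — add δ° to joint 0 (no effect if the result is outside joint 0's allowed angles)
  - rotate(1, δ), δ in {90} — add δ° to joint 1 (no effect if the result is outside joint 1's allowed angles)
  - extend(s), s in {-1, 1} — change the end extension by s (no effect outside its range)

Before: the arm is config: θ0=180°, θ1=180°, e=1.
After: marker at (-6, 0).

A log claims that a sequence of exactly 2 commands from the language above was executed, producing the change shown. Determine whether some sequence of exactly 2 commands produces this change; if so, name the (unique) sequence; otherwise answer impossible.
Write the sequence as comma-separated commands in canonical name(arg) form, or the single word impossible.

rotate(1, 90), rotate(1, 90)

from: config: θ0=180°, θ1=180°, e=1
t=1 rotate(1, 90) ⇒ config: θ0=180°, θ1=270°, e=1
t=2 rotate(1, 90) ⇒ config: θ0=180°, θ1=0°, e=1
no rival 2-sequence matches.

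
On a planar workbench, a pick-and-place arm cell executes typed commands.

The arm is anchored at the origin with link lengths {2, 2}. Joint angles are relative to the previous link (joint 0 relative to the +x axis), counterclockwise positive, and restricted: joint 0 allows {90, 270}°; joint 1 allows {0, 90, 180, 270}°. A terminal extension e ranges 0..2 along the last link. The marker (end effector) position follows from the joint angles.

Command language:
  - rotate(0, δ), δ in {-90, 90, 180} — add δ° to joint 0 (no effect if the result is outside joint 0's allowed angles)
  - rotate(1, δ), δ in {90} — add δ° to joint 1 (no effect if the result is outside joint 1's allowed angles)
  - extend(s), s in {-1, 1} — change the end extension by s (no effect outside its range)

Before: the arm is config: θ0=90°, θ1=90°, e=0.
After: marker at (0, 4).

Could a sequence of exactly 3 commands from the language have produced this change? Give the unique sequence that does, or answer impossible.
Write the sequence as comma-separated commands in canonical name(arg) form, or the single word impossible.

rotate(1, 90), rotate(1, 90), rotate(1, 90)

from: config: θ0=90°, θ1=90°, e=0
[1] after rotate(1, 90): config: θ0=90°, θ1=180°, e=0
[2] after rotate(1, 90): config: θ0=90°, θ1=270°, e=0
[3] after rotate(1, 90): config: θ0=90°, θ1=0°, e=0
no rival 3-sequence matches.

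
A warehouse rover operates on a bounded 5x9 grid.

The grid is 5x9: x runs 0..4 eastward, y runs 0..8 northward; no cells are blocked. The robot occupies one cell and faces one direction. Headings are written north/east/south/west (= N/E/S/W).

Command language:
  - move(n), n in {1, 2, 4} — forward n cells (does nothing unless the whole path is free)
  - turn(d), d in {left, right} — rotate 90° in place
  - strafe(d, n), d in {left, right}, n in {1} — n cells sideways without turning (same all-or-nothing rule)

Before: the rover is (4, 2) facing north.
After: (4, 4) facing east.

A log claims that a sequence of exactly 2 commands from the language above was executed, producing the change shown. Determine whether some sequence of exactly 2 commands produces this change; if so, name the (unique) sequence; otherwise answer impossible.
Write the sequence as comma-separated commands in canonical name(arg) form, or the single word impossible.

key: cell and facing (now E) both changed — the 2 commands mix motion and turning
begin: (4, 2) facing north
1. move(2) → (4, 4) facing north
2. turn(right) → (4, 4) facing east
no other 2-command option fits: unique.

move(2), turn(right)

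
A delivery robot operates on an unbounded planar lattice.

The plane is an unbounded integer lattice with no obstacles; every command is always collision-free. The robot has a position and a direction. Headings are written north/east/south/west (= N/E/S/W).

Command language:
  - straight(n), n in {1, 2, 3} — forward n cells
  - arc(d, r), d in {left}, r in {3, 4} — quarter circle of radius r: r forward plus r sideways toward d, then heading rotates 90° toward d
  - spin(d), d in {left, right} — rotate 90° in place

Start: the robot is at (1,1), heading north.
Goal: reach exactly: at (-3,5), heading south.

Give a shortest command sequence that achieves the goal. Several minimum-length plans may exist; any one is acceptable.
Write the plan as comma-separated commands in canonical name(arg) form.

begin: at (1,1), heading north
[1] after arc(left, 4): at (-3,5), heading west
[2] after spin(left): at (-3,5), heading south
minimal: 2 command(s), checked below 2.

arc(left, 4), spin(left)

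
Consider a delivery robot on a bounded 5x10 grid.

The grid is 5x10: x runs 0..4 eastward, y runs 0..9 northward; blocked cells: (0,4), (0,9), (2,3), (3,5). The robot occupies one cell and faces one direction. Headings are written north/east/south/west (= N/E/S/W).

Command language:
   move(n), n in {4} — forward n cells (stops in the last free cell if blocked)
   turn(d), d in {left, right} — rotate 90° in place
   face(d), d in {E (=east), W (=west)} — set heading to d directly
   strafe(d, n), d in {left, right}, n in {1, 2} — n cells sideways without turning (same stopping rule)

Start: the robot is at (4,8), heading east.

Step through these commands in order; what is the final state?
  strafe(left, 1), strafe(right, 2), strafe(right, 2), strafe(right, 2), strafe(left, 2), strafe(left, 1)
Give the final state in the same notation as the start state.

from: at (4,8), heading east
t=1 strafe(left, 1) ⇒ at (4,9), heading east
t=2 strafe(right, 2) ⇒ at (4,7), heading east
t=3 strafe(right, 2) ⇒ at (4,5), heading east
t=4 strafe(right, 2) ⇒ at (4,3), heading east
t=5 strafe(left, 2) ⇒ at (4,5), heading east
t=6 strafe(left, 1) ⇒ at (4,6), heading east

at (4,6), heading east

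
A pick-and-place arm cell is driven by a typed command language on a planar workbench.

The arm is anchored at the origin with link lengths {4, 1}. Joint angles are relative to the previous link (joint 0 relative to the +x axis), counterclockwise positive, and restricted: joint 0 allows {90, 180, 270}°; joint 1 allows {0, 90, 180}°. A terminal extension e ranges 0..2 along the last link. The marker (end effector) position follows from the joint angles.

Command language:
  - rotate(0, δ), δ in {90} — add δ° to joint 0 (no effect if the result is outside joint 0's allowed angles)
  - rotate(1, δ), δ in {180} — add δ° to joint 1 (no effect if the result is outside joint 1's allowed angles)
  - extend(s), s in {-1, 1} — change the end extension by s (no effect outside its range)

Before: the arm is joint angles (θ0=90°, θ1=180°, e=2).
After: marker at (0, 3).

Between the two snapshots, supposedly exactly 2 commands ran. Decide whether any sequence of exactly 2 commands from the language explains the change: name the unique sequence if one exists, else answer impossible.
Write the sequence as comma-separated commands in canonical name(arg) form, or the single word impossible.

start: joint angles (θ0=90°, θ1=180°, e=2)
t=1 extend(-1) ⇒ joint angles (θ0=90°, θ1=180°, e=1)
t=2 extend(-1) ⇒ joint angles (θ0=90°, θ1=180°, e=0)
no rival 2-sequence matches.

extend(-1), extend(-1)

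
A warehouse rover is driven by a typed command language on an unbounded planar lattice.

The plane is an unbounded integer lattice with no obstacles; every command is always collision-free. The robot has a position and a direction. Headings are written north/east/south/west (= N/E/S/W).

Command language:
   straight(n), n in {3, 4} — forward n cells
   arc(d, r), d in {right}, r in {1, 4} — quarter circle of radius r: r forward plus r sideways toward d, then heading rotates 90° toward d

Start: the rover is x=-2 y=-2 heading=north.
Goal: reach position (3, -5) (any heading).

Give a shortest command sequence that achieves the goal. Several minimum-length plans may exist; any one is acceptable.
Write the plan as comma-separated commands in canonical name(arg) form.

begin: x=-2 y=-2 heading=north
1. arc(right, 1) → x=-1 y=-1 heading=east
2. arc(right, 4) → x=3 y=-5 heading=south
nothing shorter than 2 reaches the goal.

arc(right, 1), arc(right, 4)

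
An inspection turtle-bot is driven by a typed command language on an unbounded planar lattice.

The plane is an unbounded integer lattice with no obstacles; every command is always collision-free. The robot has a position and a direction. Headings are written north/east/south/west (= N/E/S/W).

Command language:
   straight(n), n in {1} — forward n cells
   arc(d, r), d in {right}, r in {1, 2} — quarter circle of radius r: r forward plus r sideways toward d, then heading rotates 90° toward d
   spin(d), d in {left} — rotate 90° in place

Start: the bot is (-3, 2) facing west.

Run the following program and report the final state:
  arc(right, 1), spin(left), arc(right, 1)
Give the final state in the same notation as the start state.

(-5, 4) facing north

initial: (-3, 2) facing west
t=1 arc(right, 1) ⇒ (-4, 3) facing north
t=2 spin(left) ⇒ (-4, 3) facing west
t=3 arc(right, 1) ⇒ (-5, 4) facing north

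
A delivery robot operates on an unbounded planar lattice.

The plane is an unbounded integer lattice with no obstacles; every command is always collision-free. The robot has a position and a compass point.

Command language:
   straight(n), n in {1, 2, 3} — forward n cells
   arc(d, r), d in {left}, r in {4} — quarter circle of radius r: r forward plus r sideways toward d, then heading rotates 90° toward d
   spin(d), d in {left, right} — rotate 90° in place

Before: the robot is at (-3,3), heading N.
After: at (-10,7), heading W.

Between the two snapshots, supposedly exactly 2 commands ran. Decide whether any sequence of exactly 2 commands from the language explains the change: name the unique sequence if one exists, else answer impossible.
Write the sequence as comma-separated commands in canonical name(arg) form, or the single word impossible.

key: running straight(3) before arc(left, 4) would end elsewhere — order is forced
start: at (-3,3), heading N
step 1 (arc(left, 4)): at (-7,7), heading W
step 2 (straight(3)): at (-10,7), heading W
all 36 alternatives checked — unique.

arc(left, 4), straight(3)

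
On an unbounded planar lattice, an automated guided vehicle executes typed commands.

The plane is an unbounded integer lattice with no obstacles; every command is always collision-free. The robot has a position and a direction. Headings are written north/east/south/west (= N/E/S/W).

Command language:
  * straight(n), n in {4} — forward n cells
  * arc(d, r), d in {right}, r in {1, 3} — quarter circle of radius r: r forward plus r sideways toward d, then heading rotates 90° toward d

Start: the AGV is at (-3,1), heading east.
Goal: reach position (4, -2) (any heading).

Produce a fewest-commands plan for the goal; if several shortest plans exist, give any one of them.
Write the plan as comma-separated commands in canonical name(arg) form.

straight(4), arc(right, 3)

initial: at (-3,1), heading east
step 1 (straight(4)): at (1,1), heading east
step 2 (arc(right, 3)): at (4,-2), heading south
nothing shorter than 2 reaches the goal.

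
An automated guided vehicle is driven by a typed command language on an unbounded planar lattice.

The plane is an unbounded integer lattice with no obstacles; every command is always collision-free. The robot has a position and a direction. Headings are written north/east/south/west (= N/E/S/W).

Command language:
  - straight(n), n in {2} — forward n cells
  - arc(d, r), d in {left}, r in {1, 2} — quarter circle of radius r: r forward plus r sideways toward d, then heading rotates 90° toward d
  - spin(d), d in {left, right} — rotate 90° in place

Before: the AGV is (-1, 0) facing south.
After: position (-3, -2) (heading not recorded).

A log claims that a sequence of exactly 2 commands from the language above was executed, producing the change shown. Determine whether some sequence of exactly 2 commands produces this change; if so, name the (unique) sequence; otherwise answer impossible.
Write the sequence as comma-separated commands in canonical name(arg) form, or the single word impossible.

spin(right), arc(left, 2)

key: order matters: swapping spin(right) and arc(left, 2) lands elsewhere
from: (-1, 0) facing south
t=1 spin(right) ⇒ (-1, 0) facing west
t=2 arc(left, 2) ⇒ (-3, -2) facing south
all 25 alternatives checked — unique.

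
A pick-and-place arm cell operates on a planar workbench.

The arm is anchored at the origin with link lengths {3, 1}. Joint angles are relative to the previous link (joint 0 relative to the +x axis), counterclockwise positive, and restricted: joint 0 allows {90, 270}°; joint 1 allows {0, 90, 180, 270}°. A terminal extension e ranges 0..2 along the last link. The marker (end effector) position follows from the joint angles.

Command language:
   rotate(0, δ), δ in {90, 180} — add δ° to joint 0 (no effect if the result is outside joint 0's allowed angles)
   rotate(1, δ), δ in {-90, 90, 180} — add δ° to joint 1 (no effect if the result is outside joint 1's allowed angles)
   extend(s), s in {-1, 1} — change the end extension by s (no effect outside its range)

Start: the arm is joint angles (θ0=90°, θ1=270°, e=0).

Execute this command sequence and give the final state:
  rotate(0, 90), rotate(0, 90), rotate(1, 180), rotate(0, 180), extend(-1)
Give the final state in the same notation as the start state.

from: joint angles (θ0=90°, θ1=270°, e=0)
step 1 (rotate(0, 90)): joint angles (θ0=90°, θ1=270°, e=0)
step 2 (rotate(0, 90)): joint angles (θ0=90°, θ1=270°, e=0)
step 3 (rotate(1, 180)): joint angles (θ0=90°, θ1=90°, e=0)
step 4 (rotate(0, 180)): joint angles (θ0=270°, θ1=90°, e=0)
step 5 (extend(-1)): joint angles (θ0=270°, θ1=90°, e=0)

joint angles (θ0=270°, θ1=90°, e=0)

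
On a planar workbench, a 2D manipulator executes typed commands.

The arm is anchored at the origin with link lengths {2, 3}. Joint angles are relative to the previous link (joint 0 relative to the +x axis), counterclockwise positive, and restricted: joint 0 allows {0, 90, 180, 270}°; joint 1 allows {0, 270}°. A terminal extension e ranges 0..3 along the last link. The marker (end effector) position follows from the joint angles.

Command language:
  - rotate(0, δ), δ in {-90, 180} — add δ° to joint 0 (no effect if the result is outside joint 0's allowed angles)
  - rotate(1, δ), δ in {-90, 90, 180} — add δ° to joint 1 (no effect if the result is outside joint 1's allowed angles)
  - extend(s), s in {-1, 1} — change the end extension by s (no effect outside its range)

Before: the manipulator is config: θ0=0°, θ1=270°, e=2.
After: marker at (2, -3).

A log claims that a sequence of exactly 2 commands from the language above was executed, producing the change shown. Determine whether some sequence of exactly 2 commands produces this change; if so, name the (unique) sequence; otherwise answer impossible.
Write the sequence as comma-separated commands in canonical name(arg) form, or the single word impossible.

extend(-1), extend(-1)

start: config: θ0=0°, θ1=270°, e=2
step 1 (extend(-1)): config: θ0=0°, θ1=270°, e=1
step 2 (extend(-1)): config: θ0=0°, θ1=270°, e=0
no rival 2-sequence matches.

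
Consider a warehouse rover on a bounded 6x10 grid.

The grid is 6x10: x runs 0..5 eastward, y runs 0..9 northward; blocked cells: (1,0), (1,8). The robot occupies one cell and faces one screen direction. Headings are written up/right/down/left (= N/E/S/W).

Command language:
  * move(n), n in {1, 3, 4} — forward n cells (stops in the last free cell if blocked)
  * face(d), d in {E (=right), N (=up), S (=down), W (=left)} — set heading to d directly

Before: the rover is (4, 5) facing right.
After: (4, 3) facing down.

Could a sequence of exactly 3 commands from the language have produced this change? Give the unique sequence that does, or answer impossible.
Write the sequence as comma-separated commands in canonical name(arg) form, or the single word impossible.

face(S), move(1), move(1)

key: position moved to (4,3) AND the heading swung to S — translation plus rotation needed
t0: (4, 5) facing right
t=1 face(S) ⇒ (4, 5) facing down
t=2 move(1) ⇒ (4, 4) facing down
t=3 move(1) ⇒ (4, 3) facing down
all 343 alternatives checked — unique.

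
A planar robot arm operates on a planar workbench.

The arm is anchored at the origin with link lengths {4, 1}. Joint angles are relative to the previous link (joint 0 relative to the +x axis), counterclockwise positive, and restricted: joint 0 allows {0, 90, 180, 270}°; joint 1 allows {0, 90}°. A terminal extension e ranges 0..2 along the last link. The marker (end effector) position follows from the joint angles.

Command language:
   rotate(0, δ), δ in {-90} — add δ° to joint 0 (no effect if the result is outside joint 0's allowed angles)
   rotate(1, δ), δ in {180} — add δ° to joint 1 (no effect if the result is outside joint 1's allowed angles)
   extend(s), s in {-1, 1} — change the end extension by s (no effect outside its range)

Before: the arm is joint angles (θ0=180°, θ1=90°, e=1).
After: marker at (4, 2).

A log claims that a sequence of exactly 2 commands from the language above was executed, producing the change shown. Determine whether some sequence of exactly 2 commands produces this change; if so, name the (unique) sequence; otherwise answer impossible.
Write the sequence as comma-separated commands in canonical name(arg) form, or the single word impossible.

rotate(0, -90), rotate(0, -90)

begin: joint angles (θ0=180°, θ1=90°, e=1)
1. rotate(0, -90) → joint angles (θ0=90°, θ1=90°, e=1)
2. rotate(0, -90) → joint angles (θ0=0°, θ1=90°, e=1)
no rival 2-sequence matches.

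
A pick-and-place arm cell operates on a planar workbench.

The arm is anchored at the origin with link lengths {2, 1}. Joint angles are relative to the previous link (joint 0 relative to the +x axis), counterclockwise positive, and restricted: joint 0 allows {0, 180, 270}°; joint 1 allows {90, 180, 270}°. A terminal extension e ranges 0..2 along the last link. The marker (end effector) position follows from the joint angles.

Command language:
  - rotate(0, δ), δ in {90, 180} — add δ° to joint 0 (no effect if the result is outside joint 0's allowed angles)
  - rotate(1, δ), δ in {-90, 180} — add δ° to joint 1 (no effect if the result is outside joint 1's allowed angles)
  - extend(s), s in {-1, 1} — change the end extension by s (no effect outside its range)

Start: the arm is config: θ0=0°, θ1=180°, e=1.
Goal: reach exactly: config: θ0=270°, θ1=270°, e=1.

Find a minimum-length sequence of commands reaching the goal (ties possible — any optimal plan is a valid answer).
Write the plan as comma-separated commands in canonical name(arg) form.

begin: config: θ0=0°, θ1=180°, e=1
1. rotate(1, -90) → config: θ0=0°, θ1=90°, e=1
2. rotate(1, 180) → config: θ0=0°, θ1=270°, e=1
3. rotate(0, 180) → config: θ0=180°, θ1=270°, e=1
4. rotate(0, 90) → config: θ0=270°, θ1=270°, e=1
minimal: 4 command(s), checked below 4.

rotate(1, -90), rotate(1, 180), rotate(0, 180), rotate(0, 90)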